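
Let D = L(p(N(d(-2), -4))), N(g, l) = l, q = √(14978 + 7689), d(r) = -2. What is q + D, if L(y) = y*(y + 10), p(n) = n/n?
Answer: 11 + √22667 ≈ 161.56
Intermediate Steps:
q = √22667 ≈ 150.56
p(n) = 1
L(y) = y*(10 + y)
D = 11 (D = 1*(10 + 1) = 1*11 = 11)
q + D = √22667 + 11 = 11 + √22667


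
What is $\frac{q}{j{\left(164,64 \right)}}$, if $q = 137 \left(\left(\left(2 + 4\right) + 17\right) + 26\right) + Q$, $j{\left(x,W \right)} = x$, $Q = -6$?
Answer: $\frac{6707}{164} \approx 40.896$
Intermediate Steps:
$q = 6707$ ($q = 137 \left(\left(\left(2 + 4\right) + 17\right) + 26\right) - 6 = 137 \left(\left(6 + 17\right) + 26\right) - 6 = 137 \left(23 + 26\right) - 6 = 137 \cdot 49 - 6 = 6713 - 6 = 6707$)
$\frac{q}{j{\left(164,64 \right)}} = \frac{6707}{164}$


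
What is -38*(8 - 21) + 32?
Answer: 526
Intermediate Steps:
-38*(8 - 21) + 32 = -38*(-13) + 32 = 494 + 32 = 526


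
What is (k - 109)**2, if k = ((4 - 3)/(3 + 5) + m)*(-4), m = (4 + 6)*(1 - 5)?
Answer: 10201/4 ≈ 2550.3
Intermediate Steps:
m = -40 (m = 10*(-4) = -40)
k = 319/2 (k = ((4 - 3)/(3 + 5) - 40)*(-4) = (1/8 - 40)*(-4) = -319/8*(-4) = 319/2 ≈ 159.50)
(k - 109)**2 = (319/2 - 109)**2 = (101/2)**2 = 10201/4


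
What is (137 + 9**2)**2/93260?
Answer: 11881/23315 ≈ 0.50959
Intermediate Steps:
(137 + 9**2)**2/93260 = (137 + 81)**2*(1/93260) = 218**2*(1/93260) = 47524*(1/93260) = 11881/23315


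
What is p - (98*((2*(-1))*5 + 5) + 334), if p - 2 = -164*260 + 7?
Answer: -42475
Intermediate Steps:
p = -42631 (p = 2 + (-164*260 + 7) = 2 + (-42640 + 7) = 2 - 42633 = -42631)
p - (98*((2*(-1))*5 + 5) + 334) = -42631 - (98*((2*(-1))*5 + 5) + 334) = -42631 - (98*(-2*5 + 5) + 334) = -42631 - (98*(-10 + 5) + 334) = -42631 - (98*(-5) + 334) = -42631 - (-490 + 334) = -42631 - 1*(-156) = -42631 + 156 = -42475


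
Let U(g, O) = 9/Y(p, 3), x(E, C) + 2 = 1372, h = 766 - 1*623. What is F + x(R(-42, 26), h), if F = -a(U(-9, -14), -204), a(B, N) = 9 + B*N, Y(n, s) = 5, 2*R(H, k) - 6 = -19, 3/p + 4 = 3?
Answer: 8641/5 ≈ 1728.2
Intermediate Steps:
h = 143 (h = 766 - 623 = 143)
p = -3 (p = 3/(-4 + 3) = 3/(-1) = 3*(-1) = -3)
R(H, k) = -13/2 (R(H, k) = 3 + (½)*(-19) = 3 - 19/2 = -13/2)
x(E, C) = 1370 (x(E, C) = -2 + 1372 = 1370)
U(g, O) = 9/5
F = 1791/5 (F = -(9 + (9/5)*(-204)) = -(9 - 1836/5) = -1*(-1791/5) = 1791/5 ≈ 358.20)
F + x(R(-42, 26), h) = 1791/5 + 1370 = 8641/5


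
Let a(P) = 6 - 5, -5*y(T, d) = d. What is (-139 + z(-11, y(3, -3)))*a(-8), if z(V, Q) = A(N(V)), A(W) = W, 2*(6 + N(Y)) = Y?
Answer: -301/2 ≈ -150.50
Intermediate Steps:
y(T, d) = -d/5
N(Y) = -6 + Y/2
z(V, Q) = -6 + V/2
a(P) = 1
(-139 + z(-11, y(3, -3)))*a(-8) = (-139 + (-6 + (½)*(-11)))*1 = (-139 + (-6 - 11/2))*1 = (-139 - 23/2)*1 = -301/2*1 = -301/2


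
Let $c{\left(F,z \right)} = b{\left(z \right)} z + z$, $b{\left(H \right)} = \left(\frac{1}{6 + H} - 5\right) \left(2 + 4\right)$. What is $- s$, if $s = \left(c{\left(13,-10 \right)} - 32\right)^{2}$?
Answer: $-74529$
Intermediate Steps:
$b{\left(H \right)} = -30 + \frac{6}{6 + H}$ ($b{\left(H \right)} = \left(-5 + \frac{1}{6 + H}\right) 6 = -30 + \frac{6}{6 + H}$)
$c{\left(F,z \right)} = z + \frac{6 z \left(-29 - 5 z\right)}{6 + z}$ ($c{\left(F,z \right)} = \frac{6 \left(-29 - 5 z\right)}{6 + z} z + z = \frac{6 z \left(-29 - 5 z\right)}{6 + z} + z = z + \frac{6 z \left(-29 - 5 z\right)}{6 + z}$)
$s = 74529$ ($s = \left(- \frac{10 \left(-168 - -290\right)}{6 - 10} - 32\right)^{2} = \left(- \frac{10 \left(-168 + 290\right)}{-4} - 32\right)^{2} = \left(\left(-10\right) \left(- \frac{1}{4}\right) 122 - 32\right)^{2} = \left(305 - 32\right)^{2} = 273^{2} = 74529$)
$- s = \left(-1\right) 74529 = -74529$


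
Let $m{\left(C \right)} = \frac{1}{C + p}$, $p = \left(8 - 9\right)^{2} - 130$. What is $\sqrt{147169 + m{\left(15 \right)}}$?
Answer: $\frac{\sqrt{1912608210}}{114} \approx 383.63$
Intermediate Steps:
$p = -129$ ($p = \left(-1\right)^{2} - 130 = 1 - 130 = -129$)
$m{\left(C \right)} = \frac{1}{-129 + C}$ ($m{\left(C \right)} = \frac{1}{C - 129} = \frac{1}{-129 + C}$)
$\sqrt{147169 + m{\left(15 \right)}} = \sqrt{147169 + \frac{1}{-129 + 15}} = \sqrt{147169 + \frac{1}{-114}} = \sqrt{147169 - \frac{1}{114}} = \sqrt{\frac{16777265}{114}} = \frac{\sqrt{1912608210}}{114}$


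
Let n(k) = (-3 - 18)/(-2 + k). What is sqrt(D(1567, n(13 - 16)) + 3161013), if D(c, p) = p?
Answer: sqrt(79025430)/5 ≈ 1777.9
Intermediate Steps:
n(k) = -21/(-2 + k)
sqrt(D(1567, n(13 - 16)) + 3161013) = sqrt(-21/(-2 + (13 - 16)) + 3161013) = sqrt(-21/(-2 - 3) + 3161013) = sqrt(-21/(-5) + 3161013) = sqrt(-21*(-1/5) + 3161013) = sqrt(21/5 + 3161013) = sqrt(15805086/5) = sqrt(79025430)/5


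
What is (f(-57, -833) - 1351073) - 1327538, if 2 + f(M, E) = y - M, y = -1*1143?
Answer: -2679699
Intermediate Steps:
y = -1143
f(M, E) = -1145 - M (f(M, E) = -2 + (-1143 - M) = -1145 - M)
(f(-57, -833) - 1351073) - 1327538 = ((-1145 - 1*(-57)) - 1351073) - 1327538 = ((-1145 + 57) - 1351073) - 1327538 = (-1088 - 1351073) - 1327538 = -1352161 - 1327538 = -2679699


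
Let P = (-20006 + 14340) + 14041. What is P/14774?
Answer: 8375/14774 ≈ 0.56687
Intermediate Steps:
P = 8375 (P = -5666 + 14041 = 8375)
P/14774 = 8375/14774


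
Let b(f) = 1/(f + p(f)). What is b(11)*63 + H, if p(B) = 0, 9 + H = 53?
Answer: 547/11 ≈ 49.727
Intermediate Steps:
H = 44 (H = -9 + 53 = 44)
b(f) = 1/f (b(f) = 1/(f + 0) = 1/f)
b(11)*63 + H = 63/11 + 44 = 547/11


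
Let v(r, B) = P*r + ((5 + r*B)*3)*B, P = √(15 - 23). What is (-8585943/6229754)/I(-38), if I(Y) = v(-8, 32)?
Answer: 6465215079/113034550421216 - 8585943*I*√2/226069100842432 ≈ 5.7197e-5 - 5.3711e-8*I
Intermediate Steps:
P = 2*I*√2 (P = √(-8) = 2*I*√2 ≈ 2.8284*I)
v(r, B) = B*(15 + 3*B*r) + 2*I*r*√2 (v(r, B) = (2*I*√2)*r + ((5 + r*B)*3)*B = 2*I*r*√2 + ((5 + B*r)*3)*B = 2*I*r*√2 + (15 + 3*B*r)*B = 2*I*r*√2 + B*(15 + 3*B*r) = B*(15 + 3*B*r) + 2*I*r*√2)
I(Y) = -24096 - 16*I*√2 (I(Y) = 15*32 + 3*(-8)*32² + 2*I*(-8)*√2 = 480 + 3*(-8)*1024 - 16*I*√2 = 480 - 24576 - 16*I*√2 = -24096 - 16*I*√2)
(-8585943/6229754)/I(-38) = (-8585943/6229754)/(-24096 - 16*I*√2) = (-8585943*1/6229754)/(-24096 - 16*I*√2) = -8585943/(6229754*(-24096 - 16*I*√2))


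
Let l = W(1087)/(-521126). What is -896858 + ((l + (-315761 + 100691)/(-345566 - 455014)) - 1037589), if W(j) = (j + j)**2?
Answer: -13451014435081967/6953384218 ≈ -1.9345e+6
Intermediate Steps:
W(j) = 4*j**2 (W(j) = (2*j)**2 = 4*j**2)
l = -2363138/260563 (l = (4*1087**2)/(-521126) = (4*1181569)*(-1/521126) = 4726276*(-1/521126) = -2363138/260563 ≈ -9.0694)
-896858 + ((l + (-315761 + 100691)/(-345566 - 455014)) - 1037589) = -896858 + ((-2363138/260563 + (-315761 + 100691)/(-345566 - 455014)) - 1037589) = -896858 + ((-2363138/260563 - 215070/(-800580)) - 1037589) = -896858 + ((-2363138/260563 - 215070*(-1/800580)) - 1037589) = -896858 + ((-2363138/260563 + 7169/26686) - 1037589) = -896858 + (-61194724521/6953384218 - 1037589) = -896858 - 7214816172094923/6953384218 = -13451014435081967/6953384218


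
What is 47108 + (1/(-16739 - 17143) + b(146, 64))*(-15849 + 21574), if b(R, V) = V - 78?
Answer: -1119534769/33882 ≈ -33042.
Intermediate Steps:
b(R, V) = -78 + V
47108 + (1/(-16739 - 17143) + b(146, 64))*(-15849 + 21574) = 47108 + (1/(-16739 - 17143) + (-78 + 64))*(-15849 + 21574) = 47108 + (1/(-33882) - 14)*5725 = 47108 + (-1/33882 - 14)*5725 = 47108 - 474349/33882*5725 = 47108 - 2715648025/33882 = -1119534769/33882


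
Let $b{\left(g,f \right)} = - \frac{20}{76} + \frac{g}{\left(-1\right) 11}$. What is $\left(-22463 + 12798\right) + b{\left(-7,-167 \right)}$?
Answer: $- \frac{2019907}{209} \approx -9664.6$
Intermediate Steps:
$b{\left(g,f \right)} = - \frac{5}{19} - \frac{g}{11}$ ($b{\left(g,f \right)} = \left(-20\right) \frac{1}{76} + \frac{g}{-11} = - \frac{5}{19} + g \left(- \frac{1}{11}\right) = - \frac{5}{19} - \frac{g}{11}$)
$\left(-22463 + 12798\right) + b{\left(-7,-167 \right)} = \left(-22463 + 12798\right) - - \frac{78}{209} = -9665 + \left(- \frac{5}{19} + \frac{7}{11}\right) = -9665 + \frac{78}{209} = - \frac{2019907}{209}$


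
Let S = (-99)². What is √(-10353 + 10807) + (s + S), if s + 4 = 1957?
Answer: 11754 + √454 ≈ 11775.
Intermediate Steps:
S = 9801
s = 1953 (s = -4 + 1957 = 1953)
√(-10353 + 10807) + (s + S) = √(-10353 + 10807) + (1953 + 9801) = √454 + 11754 = 11754 + √454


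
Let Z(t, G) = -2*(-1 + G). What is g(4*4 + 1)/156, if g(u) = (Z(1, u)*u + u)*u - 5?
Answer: -747/13 ≈ -57.462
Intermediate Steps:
Z(t, G) = 2 - 2*G
g(u) = -5 + u*(u + u*(2 - 2*u)) (g(u) = ((2 - 2*u)*u + u)*u - 5 = (u*(2 - 2*u) + u)*u - 5 = (u + u*(2 - 2*u))*u - 5 = u*(u + u*(2 - 2*u)) - 5 = -5 + u*(u + u*(2 - 2*u)))
g(4*4 + 1)/156 = (-5 - 2*(4*4 + 1)**3 + 3*(4*4 + 1)**2)/156 = (-5 - 2*(16 + 1)**3 + 3*(16 + 1)**2)/156 = (-5 - 2*17**3 + 3*17**2)/156 = (-5 - 2*4913 + 3*289)/156 = (-5 - 9826 + 867)/156 = (1/156)*(-8964) = -747/13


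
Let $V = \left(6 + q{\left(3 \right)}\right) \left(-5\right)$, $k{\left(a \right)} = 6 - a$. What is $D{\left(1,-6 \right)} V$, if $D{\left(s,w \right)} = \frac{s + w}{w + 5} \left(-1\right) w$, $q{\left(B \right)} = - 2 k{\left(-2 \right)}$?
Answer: $1500$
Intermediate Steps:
$q{\left(B \right)} = -16$ ($q{\left(B \right)} = - 2 \left(6 - -2\right) = - 2 \left(6 + 2\right) = \left(-2\right) 8 = -16$)
$D{\left(s,w \right)} = - \frac{w \left(s + w\right)}{5 + w}$ ($D{\left(s,w \right)} = \frac{s + w}{5 + w} \left(-1\right) w = - \frac{s + w}{5 + w} w = - \frac{w \left(s + w\right)}{5 + w}$)
$V = 50$ ($V = \left(6 - 16\right) \left(-5\right) = \left(-10\right) \left(-5\right) = 50$)
$D{\left(1,-6 \right)} V = \left(-1\right) \left(-6\right) \frac{1}{5 - 6} \left(1 - 6\right) 50 = \left(-1\right) \left(-6\right) \frac{1}{-1} \left(-5\right) 50 = \left(-1\right) \left(-6\right) \left(-1\right) \left(-5\right) 50 = 30 \cdot 50 = 1500$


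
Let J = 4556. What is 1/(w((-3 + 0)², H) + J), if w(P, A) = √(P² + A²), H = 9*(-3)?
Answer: 2278/10378163 - 9*√10/20756326 ≈ 0.00021813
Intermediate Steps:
H = -27
w(P, A) = √(A² + P²)
1/(w((-3 + 0)², H) + J) = 1/(√((-27)² + ((-3 + 0)²)²) + 4556) = 1/(√(729 + ((-3)²)²) + 4556) = 1/(√(729 + 9²) + 4556) = 1/(√(729 + 81) + 4556) = 1/(√810 + 4556) = 1/(9*√10 + 4556) = 1/(4556 + 9*√10)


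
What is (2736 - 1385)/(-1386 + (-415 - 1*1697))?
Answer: -1351/3498 ≈ -0.38622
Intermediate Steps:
(2736 - 1385)/(-1386 + (-415 - 1*1697)) = 1351/(-1386 + (-415 - 1697)) = 1351/(-1386 - 2112) = 1351/(-3498) = 1351*(-1/3498) = -1351/3498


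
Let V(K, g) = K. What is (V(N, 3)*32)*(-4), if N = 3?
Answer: -384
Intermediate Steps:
(V(N, 3)*32)*(-4) = (3*32)*(-4) = 96*(-4) = -384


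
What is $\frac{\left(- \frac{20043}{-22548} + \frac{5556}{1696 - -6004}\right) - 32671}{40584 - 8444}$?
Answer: $- \frac{472670528651}{465011162000} \approx -1.0165$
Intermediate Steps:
$\frac{\left(- \frac{20043}{-22548} + \frac{5556}{1696 - -6004}\right) - 32671}{40584 - 8444} = \frac{\left(\left(-20043\right) \left(- \frac{1}{22548}\right) + \frac{5556}{1696 + 6004}\right) - 32671}{40584 - 8444} = \frac{\left(\frac{6681}{7516} + \frac{5556}{7700}\right) - 32671}{40584 - 8444} = \frac{\left(\frac{6681}{7516} + 5556 \cdot \frac{1}{7700}\right) - 32671}{32140} = \left(\left(\frac{6681}{7516} + \frac{1389}{1925}\right) - 32671\right) \frac{1}{32140} = \left(\frac{23300649}{14468300} - 32671\right) \frac{1}{32140} = \left(- \frac{472670528651}{14468300}\right) \frac{1}{32140} = - \frac{472670528651}{465011162000}$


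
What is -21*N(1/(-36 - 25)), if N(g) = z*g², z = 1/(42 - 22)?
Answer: -21/74420 ≈ -0.00028218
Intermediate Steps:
z = 1/20 ≈ 0.050000
N(g) = g²/20
-21*N(1/(-36 - 25)) = -21*(1/(-36 - 25))²/20 = -21*(1/(-61))²/20 = -21*(-1/61)²/20 = -21/(20*3721) = -21*1/74420 = -21/74420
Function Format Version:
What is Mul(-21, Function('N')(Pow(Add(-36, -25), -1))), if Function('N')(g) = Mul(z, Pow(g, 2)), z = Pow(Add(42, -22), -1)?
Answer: Rational(-21, 74420) ≈ -0.00028218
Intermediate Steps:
z = Rational(1, 20) (z = Pow(20, -1) = Rational(1, 20) ≈ 0.050000)
Function('N')(g) = Mul(Rational(1, 20), Pow(g, 2))
Mul(-21, Function('N')(Pow(Add(-36, -25), -1))) = Mul(-21, Mul(Rational(1, 20), Pow(Pow(Add(-36, -25), -1), 2))) = Mul(-21, Mul(Rational(1, 20), Pow(Pow(-61, -1), 2))) = Mul(-21, Mul(Rational(1, 20), Pow(Rational(-1, 61), 2))) = Mul(-21, Mul(Rational(1, 20), Rational(1, 3721))) = Mul(-21, Rational(1, 74420)) = Rational(-21, 74420)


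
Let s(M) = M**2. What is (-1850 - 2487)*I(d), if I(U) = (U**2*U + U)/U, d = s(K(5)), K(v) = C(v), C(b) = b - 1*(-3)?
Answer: -17768689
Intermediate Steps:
C(b) = 3 + b (C(b) = b + 3 = 3 + b)
K(v) = 3 + v
d = 64 (d = (3 + 5)**2 = 8**2 = 64)
I(U) = (U + U**3)/U (I(U) = (U**3 + U)/U = (U + U**3)/U)
(-1850 - 2487)*I(d) = (-1850 - 2487)*(1 + 64**2) = -4337*(1 + 4096) = -4337*4097 = -17768689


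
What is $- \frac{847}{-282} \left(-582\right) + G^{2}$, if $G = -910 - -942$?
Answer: $- \frac{34031}{47} \approx -724.06$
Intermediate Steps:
$G = 32$ ($G = -910 + 942 = 32$)
$- \frac{847}{-282} \left(-582\right) + G^{2} = - \frac{847}{-282} \left(-582\right) + 32^{2} = \left(-847\right) \left(- \frac{1}{282}\right) \left(-582\right) + 1024 = \frac{847}{282} \left(-582\right) + 1024 = - \frac{82159}{47} + 1024 = - \frac{34031}{47}$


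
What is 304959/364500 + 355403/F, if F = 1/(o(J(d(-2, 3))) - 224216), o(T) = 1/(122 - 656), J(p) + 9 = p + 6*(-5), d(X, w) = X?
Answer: -861695803933411633/10813500 ≈ -7.9687e+10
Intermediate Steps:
J(p) = -39 + p (J(p) = -9 + (p + 6*(-5)) = -9 + (p - 30) = -9 + (-30 + p) = -39 + p)
o(T) = -1/534 (o(T) = 1/(-534) = -1/534)
F = -534/119731345 (F = 1/(-1/534 - 224216) = 1/(-119731345/534) = -534/119731345 ≈ -4.4600e-6)
304959/364500 + 355403/F = 304959/364500 + 355403/(-534/119731345) = 304959*(1/364500) + 355403*(-119731345/534) = 101653/121500 - 42552879207035/534 = -861695803933411633/10813500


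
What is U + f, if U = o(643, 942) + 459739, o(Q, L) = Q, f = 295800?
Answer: 756182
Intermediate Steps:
U = 460382 (U = 643 + 459739 = 460382)
U + f = 460382 + 295800 = 756182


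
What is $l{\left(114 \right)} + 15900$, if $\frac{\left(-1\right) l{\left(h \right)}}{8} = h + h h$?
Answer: $-88980$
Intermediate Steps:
$l{\left(h \right)} = - 8 h - 8 h^{2}$ ($l{\left(h \right)} = - 8 \left(h + h h\right) = - 8 \left(h + h^{2}\right) = - 8 h - 8 h^{2}$)
$l{\left(114 \right)} + 15900 = \left(-8\right) 114 \left(1 + 114\right) + 15900 = \left(-8\right) 114 \cdot 115 + 15900 = -104880 + 15900 = -88980$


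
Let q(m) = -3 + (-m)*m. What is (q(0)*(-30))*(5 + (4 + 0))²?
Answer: 7290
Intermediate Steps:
q(m) = -3 - m²
(q(0)*(-30))*(5 + (4 + 0))² = ((-3 - 1*0²)*(-30))*(5 + (4 + 0))² = ((-3 - 1*0)*(-30))*(5 + 4)² = ((-3 + 0)*(-30))*9² = -3*(-30)*81 = 90*81 = 7290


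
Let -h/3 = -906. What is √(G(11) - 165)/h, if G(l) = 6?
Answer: I*√159/2718 ≈ 0.0046393*I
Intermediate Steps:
h = 2718 (h = -3*(-906) = 2718)
√(G(11) - 165)/h = √(6 - 165)/2718 = √(-159)*(1/2718) = (I*√159)*(1/2718) = I*√159/2718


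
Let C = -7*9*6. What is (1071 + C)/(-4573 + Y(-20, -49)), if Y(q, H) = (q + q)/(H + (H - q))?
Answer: -27027/178327 ≈ -0.15156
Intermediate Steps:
C = -378 (C = -63*6 = -378)
Y(q, H) = 2*q/(-q + 2*H) (Y(q, H) = (2*q)/(-q + 2*H) = 2*q/(-q + 2*H))
(1071 + C)/(-4573 + Y(-20, -49)) = (1071 - 378)/(-4573 + 2*(-20)/(-1*(-20) + 2*(-49))) = 693/(-4573 + 2*(-20)/(20 - 98)) = 693/(-4573 + 2*(-20)/(-78)) = 693/(-4573 + 2*(-20)*(-1/78)) = 693/(-4573 + 20/39) = 693/(-178327/39) = 693*(-39/178327) = -27027/178327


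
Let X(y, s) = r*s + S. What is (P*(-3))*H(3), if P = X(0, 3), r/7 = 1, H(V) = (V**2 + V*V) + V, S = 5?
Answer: -1638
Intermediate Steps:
H(V) = V + 2*V**2 (H(V) = (V**2 + V**2) + V = 2*V**2 + V = V + 2*V**2)
r = 7 (r = 7*1 = 7)
X(y, s) = 5 + 7*s (X(y, s) = 7*s + 5 = 5 + 7*s)
P = 26 (P = 5 + 7*3 = 5 + 21 = 26)
(P*(-3))*H(3) = (26*(-3))*(3*(1 + 2*3)) = -234*(1 + 6) = -234*7 = -78*21 = -1638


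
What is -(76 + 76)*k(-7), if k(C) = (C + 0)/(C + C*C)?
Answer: 76/3 ≈ 25.333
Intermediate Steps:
k(C) = C/(C + C²)
-(76 + 76)*k(-7) = -(76 + 76)/(1 - 7) = -152/(-6) = -152*(-1)/6 = -1*(-76/3) = 76/3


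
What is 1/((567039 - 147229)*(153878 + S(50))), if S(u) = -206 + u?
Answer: 1/64534032820 ≈ 1.5496e-11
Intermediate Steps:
1/((567039 - 147229)*(153878 + S(50))) = 1/((567039 - 147229)*(153878 + (-206 + 50))) = 1/(419810*(153878 - 156)) = (1/419810)/153722 = (1/419810)*(1/153722) = 1/64534032820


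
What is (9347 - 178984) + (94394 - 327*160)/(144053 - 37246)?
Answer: -18118376985/106807 ≈ -1.6964e+5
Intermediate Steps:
(9347 - 178984) + (94394 - 327*160)/(144053 - 37246) = -169637 + (94394 - 52320)/106807 = -169637 + 42074*(1/106807) = -169637 + 42074/106807 = -18118376985/106807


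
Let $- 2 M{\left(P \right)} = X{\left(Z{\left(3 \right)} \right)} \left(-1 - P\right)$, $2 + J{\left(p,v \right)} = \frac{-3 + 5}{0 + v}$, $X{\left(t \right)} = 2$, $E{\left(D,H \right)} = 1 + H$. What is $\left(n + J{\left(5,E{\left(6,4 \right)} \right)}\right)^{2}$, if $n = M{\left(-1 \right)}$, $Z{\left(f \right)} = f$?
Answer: $\frac{64}{25} \approx 2.56$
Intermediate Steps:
$J{\left(p,v \right)} = -2 + \frac{2}{v}$ ($J{\left(p,v \right)} = -2 + \frac{-3 + 5}{0 + v} = -2 + \frac{2}{v}$)
$M{\left(P \right)} = 1 + P$ ($M{\left(P \right)} = - \frac{2 \left(-1 - P\right)}{2} = - \frac{-2 - 2 P}{2} = 1 + P$)
$n = 0$ ($n = 1 - 1 = 0$)
$\left(n + J{\left(5,E{\left(6,4 \right)} \right)}\right)^{2} = \left(0 - \left(2 - \frac{2}{1 + 4}\right)\right)^{2} = \left(0 - \left(2 - \frac{2}{5}\right)\right)^{2} = \left(0 + \left(-2 + 2 \cdot \frac{1}{5}\right)\right)^{2} = \left(0 + \left(-2 + \frac{2}{5}\right)\right)^{2} = \left(0 - \frac{8}{5}\right)^{2} = \left(- \frac{8}{5}\right)^{2} = \frac{64}{25}$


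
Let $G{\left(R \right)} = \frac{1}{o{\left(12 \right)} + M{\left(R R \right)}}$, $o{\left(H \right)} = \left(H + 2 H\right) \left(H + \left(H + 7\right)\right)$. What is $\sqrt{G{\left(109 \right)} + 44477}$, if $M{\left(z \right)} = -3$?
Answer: $\frac{\sqrt{55096729926}}{1113} \approx 210.9$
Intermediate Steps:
$o{\left(H \right)} = 3 H \left(7 + 2 H\right)$ ($o{\left(H \right)} = 3 H \left(H + \left(7 + H\right)\right) = 3 H \left(7 + 2 H\right)$)
$G{\left(R \right)} = \frac{1}{1113}$ ($G{\left(R \right)} = \frac{1}{3 \cdot 12 \left(7 + 2 \cdot 12\right) - 3} = \frac{1}{3 \cdot 12 \left(7 + 24\right) - 3} = \frac{1}{3 \cdot 12 \cdot 31 - 3} = \frac{1}{1116 - 3} = \frac{1}{1113}$)
$\sqrt{G{\left(109 \right)} + 44477} = \sqrt{\frac{1}{1113} + 44477} = \sqrt{\frac{49502902}{1113}} = \frac{\sqrt{55096729926}}{1113}$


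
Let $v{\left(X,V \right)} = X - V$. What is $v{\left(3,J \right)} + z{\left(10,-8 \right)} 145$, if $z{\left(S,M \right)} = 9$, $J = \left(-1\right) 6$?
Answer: $1314$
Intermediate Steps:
$J = -6$
$v{\left(3,J \right)} + z{\left(10,-8 \right)} 145 = \left(3 - -6\right) + 9 \cdot 145 = \left(3 + 6\right) + 1305 = 9 + 1305 = 1314$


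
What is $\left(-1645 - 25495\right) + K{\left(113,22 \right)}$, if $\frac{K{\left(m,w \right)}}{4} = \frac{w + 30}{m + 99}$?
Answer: $- \frac{1438368}{53} \approx -27139.0$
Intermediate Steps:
$K{\left(m,w \right)} = \frac{4 \left(30 + w\right)}{99 + m}$ ($K{\left(m,w \right)} = 4 \frac{w + 30}{m + 99} = 4 \frac{30 + w}{99 + m} = \frac{4 \left(30 + w\right)}{99 + m}$)
$\left(-1645 - 25495\right) + K{\left(113,22 \right)} = \left(-1645 - 25495\right) + \frac{4 \left(30 + 22\right)}{99 + 113} = -27140 + 4 \cdot \frac{1}{212} \cdot 52 = -27140 + \frac{52}{53} = - \frac{1438368}{53}$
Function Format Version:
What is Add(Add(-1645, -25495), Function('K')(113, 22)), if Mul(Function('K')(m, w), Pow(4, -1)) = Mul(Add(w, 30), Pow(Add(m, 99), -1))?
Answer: Rational(-1438368, 53) ≈ -27139.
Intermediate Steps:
Function('K')(m, w) = Mul(4, Pow(Add(99, m), -1), Add(30, w)) (Function('K')(m, w) = Mul(4, Mul(Add(w, 30), Pow(Add(m, 99), -1))) = Mul(4, Mul(Add(30, w), Pow(Add(99, m), -1))) = Mul(4, Mul(Pow(Add(99, m), -1), Add(30, w))) = Mul(4, Pow(Add(99, m), -1), Add(30, w)))
Add(Add(-1645, -25495), Function('K')(113, 22)) = Add(Add(-1645, -25495), Mul(4, Pow(Add(99, 113), -1), Add(30, 22))) = Add(-27140, Mul(4, Pow(212, -1), 52)) = Add(-27140, Mul(4, Rational(1, 212), 52)) = Add(-27140, Rational(52, 53)) = Rational(-1438368, 53)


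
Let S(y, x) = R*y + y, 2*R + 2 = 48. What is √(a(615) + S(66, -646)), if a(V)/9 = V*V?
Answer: 3*√378401 ≈ 1845.4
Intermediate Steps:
R = 23 (R = -1 + (½)*48 = -1 + 24 = 23)
a(V) = 9*V² (a(V) = 9*(V*V) = 9*V²)
S(y, x) = 24*y (S(y, x) = 23*y + y = 24*y)
√(a(615) + S(66, -646)) = √(9*615² + 24*66) = √(9*378225 + 1584) = √(3404025 + 1584) = √3405609 = 3*√378401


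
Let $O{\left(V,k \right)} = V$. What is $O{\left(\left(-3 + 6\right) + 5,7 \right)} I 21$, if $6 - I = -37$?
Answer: $7224$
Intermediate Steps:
$I = 43$ ($I = 6 - -37 = 6 + 37 = 43$)
$O{\left(\left(-3 + 6\right) + 5,7 \right)} I 21 = \left(\left(-3 + 6\right) + 5\right) 43 \cdot 21 = \left(3 + 5\right) 43 \cdot 21 = 8 \cdot 43 \cdot 21 = 344 \cdot 21 = 7224$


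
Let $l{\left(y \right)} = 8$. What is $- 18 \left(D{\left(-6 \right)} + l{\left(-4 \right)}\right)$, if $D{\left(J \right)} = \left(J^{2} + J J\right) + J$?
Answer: $-1332$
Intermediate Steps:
$D{\left(J \right)} = J + 2 J^{2}$ ($D{\left(J \right)} = \left(J^{2} + J^{2}\right) + J = 2 J^{2} + J = J + 2 J^{2}$)
$- 18 \left(D{\left(-6 \right)} + l{\left(-4 \right)}\right) = - 18 \left(- 6 \left(1 + 2 \left(-6\right)\right) + 8\right) = - 18 \left(- 6 \left(1 - 12\right) + 8\right) = - 18 \left(\left(-6\right) \left(-11\right) + 8\right) = - 18 \left(66 + 8\right) = \left(-18\right) 74 = -1332$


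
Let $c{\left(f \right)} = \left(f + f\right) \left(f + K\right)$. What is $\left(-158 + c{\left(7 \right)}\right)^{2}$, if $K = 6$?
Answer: $576$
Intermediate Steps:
$c{\left(f \right)} = 2 f \left(6 + f\right)$ ($c{\left(f \right)} = \left(f + f\right) \left(f + 6\right) = 2 f \left(6 + f\right)$)
$\left(-158 + c{\left(7 \right)}\right)^{2} = \left(-158 + 2 \cdot 7 \left(6 + 7\right)\right)^{2} = \left(-158 + 2 \cdot 7 \cdot 13\right)^{2} = \left(-158 + 182\right)^{2} = 24^{2} = 576$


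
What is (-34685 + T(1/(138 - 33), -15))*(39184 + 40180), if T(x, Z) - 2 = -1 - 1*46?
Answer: -2756311720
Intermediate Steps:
T(x, Z) = -45 (T(x, Z) = 2 + (-1 - 1*46) = 2 + (-1 - 46) = 2 - 47 = -45)
(-34685 + T(1/(138 - 33), -15))*(39184 + 40180) = (-34685 - 45)*(39184 + 40180) = -34730*79364 = -2756311720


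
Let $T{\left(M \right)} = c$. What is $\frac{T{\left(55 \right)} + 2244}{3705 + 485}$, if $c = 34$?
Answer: $\frac{1139}{2095} \approx 0.54368$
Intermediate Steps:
$T{\left(M \right)} = 34$
$\frac{T{\left(55 \right)} + 2244}{3705 + 485} = \frac{34 + 2244}{3705 + 485} = \frac{2278}{4190} = 2278 \cdot \frac{1}{4190} = \frac{1139}{2095}$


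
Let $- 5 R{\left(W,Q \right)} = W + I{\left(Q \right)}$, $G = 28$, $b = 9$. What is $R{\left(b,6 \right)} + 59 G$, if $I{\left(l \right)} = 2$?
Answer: $\frac{8249}{5} \approx 1649.8$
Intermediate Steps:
$R{\left(W,Q \right)} = - \frac{2}{5} - \frac{W}{5}$ ($R{\left(W,Q \right)} = - \frac{W + 2}{5} = - \frac{2 + W}{5} = - \frac{2}{5} - \frac{W}{5}$)
$R{\left(b,6 \right)} + 59 G = \left(- \frac{2}{5} - \frac{9}{5}\right) + 59 \cdot 28 = \left(- \frac{2}{5} - \frac{9}{5}\right) + 1652 = - \frac{11}{5} + 1652 = \frac{8249}{5}$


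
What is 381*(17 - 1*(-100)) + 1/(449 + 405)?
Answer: 38068759/854 ≈ 44577.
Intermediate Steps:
381*(17 - 1*(-100)) + 1/(449 + 405) = 381*(17 + 100) + 1/854 = 381*117 + 1/854 = 44577 + 1/854 = 38068759/854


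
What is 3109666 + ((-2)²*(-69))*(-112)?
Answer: 3140578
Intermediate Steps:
3109666 + ((-2)²*(-69))*(-112) = 3109666 + (4*(-69))*(-112) = 3109666 - 276*(-112) = 3109666 + 30912 = 3140578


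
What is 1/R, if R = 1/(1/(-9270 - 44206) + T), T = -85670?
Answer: -4581288921/53476 ≈ -85670.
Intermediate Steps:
R = -53476/4581288921 (R = 1/(1/(-9270 - 44206) - 85670) = 1/(1/(-53476) - 85670) = 1/(-1/53476 - 85670) = 1/(-4581288921/53476) = -53476/4581288921 ≈ -1.1673e-5)
1/R = 1/(-53476/4581288921) = -4581288921/53476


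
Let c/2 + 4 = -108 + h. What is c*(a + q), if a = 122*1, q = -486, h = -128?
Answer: 174720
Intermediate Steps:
c = -480 (c = -8 + 2*(-108 - 128) = -8 + 2*(-236) = -8 - 472 = -480)
a = 122
c*(a + q) = -480*(122 - 486) = -480*(-364) = 174720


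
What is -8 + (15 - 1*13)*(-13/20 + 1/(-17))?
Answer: -1601/170 ≈ -9.4176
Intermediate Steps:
-8 + (15 - 1*13)*(-13/20 + 1/(-17)) = -8 + (15 - 13)*(-13*1/20 + 1*(-1/17)) = -8 + 2*(-13/20 - 1/17) = -8 + 2*(-241/340) = -8 - 241/170 = -1601/170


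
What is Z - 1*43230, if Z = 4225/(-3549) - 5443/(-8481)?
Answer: -855489328/19789 ≈ -43231.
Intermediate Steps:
Z = -10858/19789 (Z = 4225*(-1/3549) - 5443*(-1/8481) = -25/21 + 5443/8481 = -10858/19789 ≈ -0.54869)
Z - 1*43230 = -10858/19789 - 1*43230 = -10858/19789 - 43230 = -855489328/19789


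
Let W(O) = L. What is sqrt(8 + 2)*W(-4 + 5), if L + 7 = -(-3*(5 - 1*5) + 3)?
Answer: -10*sqrt(10) ≈ -31.623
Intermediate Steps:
L = -10 (L = -7 - (-3*(5 - 1*5) + 3) = -7 - (-3*(5 - 5) + 3) = -7 - (-3*0 + 3) = -7 - (0 + 3) = -7 - 3 = -10)
W(O) = -10
sqrt(8 + 2)*W(-4 + 5) = sqrt(8 + 2)*(-10) = sqrt(10)*(-10) = -10*sqrt(10)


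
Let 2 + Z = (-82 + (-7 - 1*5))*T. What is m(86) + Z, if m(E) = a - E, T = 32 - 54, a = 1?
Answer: 1981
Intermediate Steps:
T = -22
Z = 2066 (Z = -2 + (-82 + (-7 - 1*5))*(-22) = -2 + (-82 + (-7 - 5))*(-22) = -2 + (-82 - 12)*(-22) = -2 - 94*(-22) = -2 + 2068 = 2066)
m(E) = 1 - E
m(86) + Z = (1 - 1*86) + 2066 = (1 - 86) + 2066 = -85 + 2066 = 1981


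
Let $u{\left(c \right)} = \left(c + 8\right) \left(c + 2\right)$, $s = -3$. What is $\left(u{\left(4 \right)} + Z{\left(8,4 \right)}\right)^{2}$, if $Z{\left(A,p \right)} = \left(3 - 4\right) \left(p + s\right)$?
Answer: $5041$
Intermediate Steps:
$Z{\left(A,p \right)} = 3 - p$ ($Z{\left(A,p \right)} = \left(3 - 4\right) \left(p - 3\right) = - (-3 + p) = 3 - p$)
$u{\left(c \right)} = \left(2 + c\right) \left(8 + c\right)$ ($u{\left(c \right)} = \left(8 + c\right) \left(2 + c\right) = \left(2 + c\right) \left(8 + c\right)$)
$\left(u{\left(4 \right)} + Z{\left(8,4 \right)}\right)^{2} = \left(\left(16 + 4^{2} + 10 \cdot 4\right) + \left(3 - 4\right)\right)^{2} = \left(\left(16 + 16 + 40\right) + \left(3 - 4\right)\right)^{2} = \left(72 - 1\right)^{2} = 71^{2} = 5041$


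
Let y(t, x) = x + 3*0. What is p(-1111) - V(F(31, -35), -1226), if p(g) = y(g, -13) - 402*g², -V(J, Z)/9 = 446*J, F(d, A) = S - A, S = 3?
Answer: -496044523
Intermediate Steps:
F(d, A) = 3 - A
V(J, Z) = -4014*J
y(t, x) = x (y(t, x) = x + 0 = x)
p(g) = -13 - 402*g²
p(-1111) - V(F(31, -35), -1226) = (-13 - 402*(-1111)²) - (-4014)*(3 - 1*(-35)) = (-13 - 402*1234321) - (-4014)*(3 + 35) = (-13 - 496197042) - (-4014)*38 = -496197055 - 1*(-152532) = -496197055 + 152532 = -496044523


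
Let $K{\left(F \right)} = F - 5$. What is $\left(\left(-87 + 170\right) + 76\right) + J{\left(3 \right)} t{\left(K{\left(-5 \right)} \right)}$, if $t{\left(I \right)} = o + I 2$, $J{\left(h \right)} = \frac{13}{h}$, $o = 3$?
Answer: $\frac{256}{3} \approx 85.333$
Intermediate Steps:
$K{\left(F \right)} = -5 + F$
$t{\left(I \right)} = 3 + 2 I$ ($t{\left(I \right)} = 3 + I 2 = 3 + 2 I$)
$\left(\left(-87 + 170\right) + 76\right) + J{\left(3 \right)} t{\left(K{\left(-5 \right)} \right)} = \left(\left(-87 + 170\right) + 76\right) + \frac{13}{3} \left(3 + 2 \left(-5 - 5\right)\right) = \left(83 + 76\right) + 13 \cdot \frac{1}{3} \left(3 + 2 \left(-10\right)\right) = 159 + \frac{13 \left(3 - 20\right)}{3} = 159 + \frac{13}{3} \left(-17\right) = 159 - \frac{221}{3} = \frac{256}{3}$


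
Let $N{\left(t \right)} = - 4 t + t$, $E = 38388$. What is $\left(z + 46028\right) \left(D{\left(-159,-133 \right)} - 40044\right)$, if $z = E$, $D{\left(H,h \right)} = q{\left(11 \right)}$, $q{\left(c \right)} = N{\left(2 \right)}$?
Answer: $-3380860800$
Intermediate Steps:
$N{\left(t \right)} = - 3 t$
$q{\left(c \right)} = -6$ ($q{\left(c \right)} = \left(-3\right) 2 = -6$)
$D{\left(H,h \right)} = -6$
$z = 38388$
$\left(z + 46028\right) \left(D{\left(-159,-133 \right)} - 40044\right) = \left(38388 + 46028\right) \left(-6 - 40044\right) = 84416 \left(-40050\right) = -3380860800$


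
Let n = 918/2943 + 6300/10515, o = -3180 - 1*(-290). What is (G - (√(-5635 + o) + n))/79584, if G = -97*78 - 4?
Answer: -36155359/380058366 - 5*I*√341/79584 ≈ -0.095131 - 0.0011602*I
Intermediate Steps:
o = -2890 (o = -3180 + 290 = -2890)
n = 69614/76409 (n = 918*(1/2943) + 6300*(1/10515) = 34/109 + 420/701 = 69614/76409 ≈ 0.91107)
G = -7570 (G = -7566 - 4 = -7570)
(G - (√(-5635 + o) + n))/79584 = (-7570 - (√(-5635 - 2890) + 69614/76409))/79584 = (-7570 - (√(-8525) + 69614/76409))*(1/79584) = (-7570 - (5*I*√341 + 69614/76409))*(1/79584) = (-7570 - (69614/76409 + 5*I*√341))*(1/79584) = (-7570 + (-69614/76409 - 5*I*√341))*(1/79584) = (-578485744/76409 - 5*I*√341)*(1/79584) = -36155359/380058366 - 5*I*√341/79584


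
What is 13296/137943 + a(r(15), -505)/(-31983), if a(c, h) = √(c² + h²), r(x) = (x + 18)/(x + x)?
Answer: 4432/45981 - √25502621/319830 ≈ 0.080598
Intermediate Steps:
r(x) = (18 + x)/(2*x) (r(x) = (18 + x)/((2*x)) = (18 + x)*(1/(2*x)) = (18 + x)/(2*x))
13296/137943 + a(r(15), -505)/(-31983) = 13296/137943 + √(((½)*(18 + 15)/15)² + (-505)²)/(-31983) = 13296*(1/137943) + √(((½)*(1/15)*33)² + 255025)*(-1/31983) = 4432/45981 + √((11/10)² + 255025)*(-1/31983) = 4432/45981 + √(121/100 + 255025)*(-1/31983) = 4432/45981 + √(25502621/100)*(-1/31983) = 4432/45981 + (√25502621/10)*(-1/31983) = 4432/45981 - √25502621/319830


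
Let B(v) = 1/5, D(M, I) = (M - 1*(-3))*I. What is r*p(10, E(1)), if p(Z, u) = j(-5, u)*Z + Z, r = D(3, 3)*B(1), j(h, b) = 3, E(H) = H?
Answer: 144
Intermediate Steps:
D(M, I) = I*(3 + M) (D(M, I) = (M + 3)*I = (3 + M)*I = I*(3 + M))
B(v) = 1/5
r = 18/5 (r = (3*(3 + 3))*(1/5) = (3*6)*(1/5) = 18*(1/5) = 18/5 ≈ 3.6000)
p(Z, u) = 4*Z (p(Z, u) = 3*Z + Z = 4*Z)
r*p(10, E(1)) = 18*(4*10)/5 = (18/5)*40 = 144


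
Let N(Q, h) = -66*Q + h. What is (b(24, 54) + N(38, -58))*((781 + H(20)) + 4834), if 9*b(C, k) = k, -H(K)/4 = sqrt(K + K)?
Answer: -14374400 + 20480*sqrt(10) ≈ -1.4310e+7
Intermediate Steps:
H(K) = -4*sqrt(2)*sqrt(K) (H(K) = -4*sqrt(K + K) = -4*sqrt(2)*sqrt(K))
b(C, k) = k/9
N(Q, h) = h - 66*Q
(b(24, 54) + N(38, -58))*((781 + H(20)) + 4834) = ((1/9)*54 + (-58 - 66*38))*((781 - 4*sqrt(2)*sqrt(20)) + 4834) = (6 + (-58 - 2508))*((781 - 4*sqrt(2)*2*sqrt(5)) + 4834) = (6 - 2566)*((781 - 8*sqrt(10)) + 4834) = -2560*(5615 - 8*sqrt(10)) = -14374400 + 20480*sqrt(10)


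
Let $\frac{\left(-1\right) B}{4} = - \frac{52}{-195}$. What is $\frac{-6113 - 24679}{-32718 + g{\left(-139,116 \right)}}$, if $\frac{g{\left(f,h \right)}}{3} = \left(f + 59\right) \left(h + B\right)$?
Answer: $\frac{15396}{30151} \approx 0.51063$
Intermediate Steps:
$B = - \frac{16}{15}$ ($B = - 4 \left(- \frac{52}{-195}\right) = - 4 \left(\left(-52\right) \left(- \frac{1}{195}\right)\right) = \left(-4\right) \frac{4}{15} = - \frac{16}{15} \approx -1.0667$)
$g{\left(f,h \right)} = 3 \left(59 + f\right) \left(- \frac{16}{15} + h\right)$ ($g{\left(f,h \right)} = 3 \left(f + 59\right) \left(h - \frac{16}{15}\right) = 3 \left(59 + f\right) \left(- \frac{16}{15} + h\right)$)
$\frac{-6113 - 24679}{-32718 + g{\left(-139,116 \right)}} = \frac{-6113 - 24679}{-32718 + \left(- \frac{944}{5} + 177 \cdot 116 - - \frac{2224}{5} + 3 \left(-139\right) 116\right)} = - \frac{30792}{-32718 + \left(- \frac{944}{5} + 20532 + \frac{2224}{5} - 48372\right)} = - \frac{30792}{-32718 - 27584} = - \frac{30792}{-60302} = \left(-30792\right) \left(- \frac{1}{60302}\right) = \frac{15396}{30151}$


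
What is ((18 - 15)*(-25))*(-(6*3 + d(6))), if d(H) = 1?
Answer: 1425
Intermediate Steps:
((18 - 15)*(-25))*(-(6*3 + d(6))) = ((18 - 15)*(-25))*(-(6*3 + 1)) = (3*(-25))*(-(18 + 1)) = -(-75)*19 = -75*(-19) = 1425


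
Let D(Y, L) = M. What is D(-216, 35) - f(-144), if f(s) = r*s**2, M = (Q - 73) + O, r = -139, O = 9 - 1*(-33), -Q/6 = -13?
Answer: 2882351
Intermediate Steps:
Q = 78 (Q = -6*(-13) = 78)
O = 42 (O = 9 + 33 = 42)
M = 47 (M = (78 - 73) + 42 = 5 + 42 = 47)
D(Y, L) = 47
f(s) = -139*s**2
D(-216, 35) - f(-144) = 47 - (-139)*(-144)**2 = 47 - (-139)*20736 = 47 - 1*(-2882304) = 47 + 2882304 = 2882351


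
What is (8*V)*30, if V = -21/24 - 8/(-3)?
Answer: 430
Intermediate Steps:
V = 43/24 (V = -21*1/24 - 8*(-⅓) = -7/8 + 8/3 = 43/24 ≈ 1.7917)
(8*V)*30 = (8*(43/24))*30 = (43/3)*30 = 430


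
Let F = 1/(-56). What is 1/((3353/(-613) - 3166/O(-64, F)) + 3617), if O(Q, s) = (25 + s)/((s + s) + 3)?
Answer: 857587/2775035504 ≈ 0.00030904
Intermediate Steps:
F = -1/56 ≈ -0.017857
O(Q, s) = (25 + s)/(3 + 2*s) (O(Q, s) = (25 + s)/(2*s + 3) = (25 + s)/(3 + 2*s))
1/((3353/(-613) - 3166/O(-64, F)) + 3617) = 1/((3353/(-613) - 3166*(3 + 2*(-1/56))/(25 - 1/56)) + 3617) = 1/((3353*(-1/613) - 3166/((1399/56)/(3 - 1/28))) + 3617) = 1/((-3353/613 - 3166/((1399/56)/(83/28))) + 3617) = 1/((-3353/613 - 3166/((28/83)*(1399/56))) + 3617) = 1/((-3353/613 - 3166/1399/166) + 3617) = 1/((-3353/613 - 3166*166/1399) + 3617) = 1/((-3353/613 - 525556/1399) + 3617) = 1/(-326856675/857587 + 3617) = 1/(2775035504/857587) = 857587/2775035504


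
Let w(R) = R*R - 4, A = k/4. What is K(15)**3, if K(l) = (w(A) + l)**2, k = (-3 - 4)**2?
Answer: 292877838907778485089/16777216 ≈ 1.7457e+13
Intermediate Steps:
k = 49 (k = (-7)**2 = 49)
A = 49/4 ≈ 12.250
w(R) = -4 + R**2 (w(R) = R**2 - 4 = -4 + R**2)
K(l) = (2337/16 + l)**2 (K(l) = ((-4 + (49/4)**2) + l)**2 = ((-4 + 2401/16) + l)**2 = (2337/16 + l)**2)
K(15)**3 = ((2337 + 16*15)**2/256)**3 = ((2337 + 240)**2/256)**3 = ((1/256)*2577**2)**3 = ((1/256)*6640929)**3 = (6640929/256)**3 = 292877838907778485089/16777216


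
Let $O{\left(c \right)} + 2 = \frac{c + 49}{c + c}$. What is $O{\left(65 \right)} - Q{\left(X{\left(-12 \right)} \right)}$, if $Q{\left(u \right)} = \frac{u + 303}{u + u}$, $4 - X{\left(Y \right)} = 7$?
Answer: $\frac{3177}{65} \approx 48.877$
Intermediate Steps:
$O{\left(c \right)} = -2 + \frac{49 + c}{2 c}$ ($O{\left(c \right)} = -2 + \frac{c + 49}{c + c} = -2 + \frac{49 + c}{2 c}$)
$X{\left(Y \right)} = -3$ ($X{\left(Y \right)} = 4 - 7 = -3$)
$Q{\left(u \right)} = \frac{303 + u}{2 u}$
$O{\left(65 \right)} - Q{\left(X{\left(-12 \right)} \right)} = \frac{49 - 195}{2 \cdot 65} - \frac{303 - 3}{2 \left(-3\right)} = \frac{1}{2} \cdot \frac{1}{65} \left(49 - 195\right) - \frac{1}{2} \left(- \frac{1}{3}\right) 300 = \frac{1}{2} \cdot \frac{1}{65} \left(-146\right) - -50 = - \frac{73}{65} + 50 = \frac{3177}{65}$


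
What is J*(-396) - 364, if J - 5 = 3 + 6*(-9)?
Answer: 17852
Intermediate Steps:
J = -46 (J = 5 + (3 + 6*(-9)) = 5 + (3 - 54) = 5 - 51 = -46)
J*(-396) - 364 = -46*(-396) - 364 = 18216 - 364 = 17852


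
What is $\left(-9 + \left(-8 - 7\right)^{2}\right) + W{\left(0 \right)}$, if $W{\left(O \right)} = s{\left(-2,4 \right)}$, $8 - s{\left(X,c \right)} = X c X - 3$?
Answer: $211$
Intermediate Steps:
$s{\left(X,c \right)} = 11 - c X^{2}$ ($s{\left(X,c \right)} = 8 - \left(X c X - 3\right) = 8 - \left(X X c - 3\right) = 8 - \left(c X^{2} - 3\right) = 8 - \left(-3 + c X^{2}\right) = 11 - c X^{2}$)
$W{\left(O \right)} = -5$ ($W{\left(O \right)} = 11 - 4 \left(-2\right)^{2} = 11 - 4 \cdot 4 = 11 - 16 = -5$)
$\left(-9 + \left(-8 - 7\right)^{2}\right) + W{\left(0 \right)} = \left(-9 + \left(-8 - 7\right)^{2}\right) - 5 = \left(-9 + \left(-15\right)^{2}\right) - 5 = \left(-9 + 225\right) - 5 = 216 - 5 = 211$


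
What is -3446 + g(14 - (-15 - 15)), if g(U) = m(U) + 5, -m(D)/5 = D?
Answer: -3661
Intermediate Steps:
m(D) = -5*D
g(U) = 5 - 5*U (g(U) = -5*U + 5 = 5 - 5*U)
-3446 + g(14 - (-15 - 15)) = -3446 + (5 - 5*(14 - (-15 - 15))) = -3446 + (5 - 5*(14 - 1*(-30))) = -3446 + (5 - 5*(14 + 30)) = -3446 + (5 - 5*44) = -3446 + (5 - 220) = -3446 - 215 = -3661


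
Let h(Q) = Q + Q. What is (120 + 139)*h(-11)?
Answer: -5698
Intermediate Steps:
h(Q) = 2*Q
(120 + 139)*h(-11) = (120 + 139)*(2*(-11)) = 259*(-22) = -5698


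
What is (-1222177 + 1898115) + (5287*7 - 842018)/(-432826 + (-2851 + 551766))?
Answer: 78468161473/116089 ≈ 6.7593e+5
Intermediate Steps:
(-1222177 + 1898115) + (5287*7 - 842018)/(-432826 + (-2851 + 551766)) = 675938 + (37009 - 842018)/(-432826 + 548915) = 675938 - 805009/116089 = 78468161473/116089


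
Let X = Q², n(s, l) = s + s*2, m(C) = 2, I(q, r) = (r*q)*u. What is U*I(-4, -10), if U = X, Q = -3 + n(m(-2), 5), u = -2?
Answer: -720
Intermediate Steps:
I(q, r) = -2*q*r (I(q, r) = (r*q)*(-2) = (q*r)*(-2) = -2*q*r)
n(s, l) = 3*s (n(s, l) = s + 2*s = 3*s)
Q = 3 (Q = -3 + 3*2 = -3 + 6 = 3)
X = 9 (X = 3² = 9)
U = 9
U*I(-4, -10) = 9*(-2*(-4)*(-10)) = 9*(-80) = -720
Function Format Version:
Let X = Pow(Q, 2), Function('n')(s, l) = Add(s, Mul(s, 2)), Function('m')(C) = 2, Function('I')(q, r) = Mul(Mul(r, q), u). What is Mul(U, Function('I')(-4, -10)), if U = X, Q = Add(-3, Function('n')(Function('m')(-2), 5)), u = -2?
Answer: -720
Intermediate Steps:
Function('I')(q, r) = Mul(-2, q, r) (Function('I')(q, r) = Mul(Mul(r, q), -2) = Mul(Mul(q, r), -2) = Mul(-2, q, r))
Function('n')(s, l) = Mul(3, s) (Function('n')(s, l) = Add(s, Mul(2, s)) = Mul(3, s))
Q = 3 (Q = Add(-3, Mul(3, 2)) = Add(-3, 6) = 3)
X = 9 (X = Pow(3, 2) = 9)
U = 9
Mul(U, Function('I')(-4, -10)) = Mul(9, Mul(-2, -4, -10)) = Mul(9, -80) = -720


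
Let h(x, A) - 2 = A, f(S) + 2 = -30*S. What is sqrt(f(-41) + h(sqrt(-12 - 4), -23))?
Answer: sqrt(1207) ≈ 34.742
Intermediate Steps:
f(S) = -2 - 30*S
h(x, A) = 2 + A
sqrt(f(-41) + h(sqrt(-12 - 4), -23)) = sqrt((-2 - 30*(-41)) + (2 - 23)) = sqrt((-2 + 1230) - 21) = sqrt(1228 - 21) = sqrt(1207)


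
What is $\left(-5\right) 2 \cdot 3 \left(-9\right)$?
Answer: $270$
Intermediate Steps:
$\left(-5\right) 2 \cdot 3 \left(-9\right) = \left(-10\right) 3 \left(-9\right) = \left(-30\right) \left(-9\right) = 270$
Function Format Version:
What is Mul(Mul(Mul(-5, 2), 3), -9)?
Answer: 270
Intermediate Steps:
Mul(Mul(Mul(-5, 2), 3), -9) = Mul(Mul(-10, 3), -9) = Mul(-30, -9) = 270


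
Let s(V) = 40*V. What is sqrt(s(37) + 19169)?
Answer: sqrt(20649) ≈ 143.70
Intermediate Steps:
sqrt(s(37) + 19169) = sqrt(40*37 + 19169) = sqrt(1480 + 19169) = sqrt(20649)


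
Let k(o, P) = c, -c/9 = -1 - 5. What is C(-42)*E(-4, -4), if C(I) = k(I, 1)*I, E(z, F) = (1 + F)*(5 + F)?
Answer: 6804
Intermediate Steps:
c = 54 (c = -9*(-1 - 5) = -9*(-6) = 54)
k(o, P) = 54
C(I) = 54*I
C(-42)*E(-4, -4) = (54*(-42))*(5 + (-4)² + 6*(-4)) = -2268*(5 + 16 - 24) = -2268*(-3) = 6804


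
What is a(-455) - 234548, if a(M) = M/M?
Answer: -234547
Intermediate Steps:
a(M) = 1
a(-455) - 234548 = 1 - 234548 = -234547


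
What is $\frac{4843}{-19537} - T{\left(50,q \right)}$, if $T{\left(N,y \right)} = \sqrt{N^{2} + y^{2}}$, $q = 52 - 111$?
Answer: $- \frac{4843}{19537} - \sqrt{5981} \approx -77.585$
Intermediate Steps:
$q = -59$ ($q = 52 - 111 = -59$)
$\frac{4843}{-19537} - T{\left(50,q \right)} = \frac{4843}{-19537} - \sqrt{50^{2} + \left(-59\right)^{2}} = 4843 \left(- \frac{1}{19537}\right) - \sqrt{2500 + 3481} = - \frac{4843}{19537} - \sqrt{5981}$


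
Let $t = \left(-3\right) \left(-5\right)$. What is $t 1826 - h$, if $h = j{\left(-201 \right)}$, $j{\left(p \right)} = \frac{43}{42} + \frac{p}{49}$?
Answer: $\frac{8053565}{294} \approx 27393.0$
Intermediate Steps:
$t = 15$
$j{\left(p \right)} = \frac{43}{42} + \frac{p}{49}$ ($j{\left(p \right)} = 43 \cdot \frac{1}{42} + p \frac{1}{49} = \frac{43}{42} + \frac{p}{49}$)
$h = - \frac{905}{294}$ ($h = \frac{43}{42} + \frac{1}{49} \left(-201\right) = \frac{43}{42} - \frac{201}{49} = - \frac{905}{294} \approx -3.0782$)
$t 1826 - h = 15 \cdot 1826 - - \frac{905}{294} = 27390 + \frac{905}{294} = \frac{8053565}{294}$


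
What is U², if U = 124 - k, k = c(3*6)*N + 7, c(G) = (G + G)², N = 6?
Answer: 58660281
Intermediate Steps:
c(G) = 4*G² (c(G) = (2*G)² = 4*G²)
k = 7783 (k = (4*(3*6)²)*6 + 7 = (4*18²)*6 + 7 = (4*324)*6 + 7 = 1296*6 + 7 = 7776 + 7 = 7783)
U = -7659 (U = 124 - 1*7783 = 124 - 7783 = -7659)
U² = (-7659)² = 58660281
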